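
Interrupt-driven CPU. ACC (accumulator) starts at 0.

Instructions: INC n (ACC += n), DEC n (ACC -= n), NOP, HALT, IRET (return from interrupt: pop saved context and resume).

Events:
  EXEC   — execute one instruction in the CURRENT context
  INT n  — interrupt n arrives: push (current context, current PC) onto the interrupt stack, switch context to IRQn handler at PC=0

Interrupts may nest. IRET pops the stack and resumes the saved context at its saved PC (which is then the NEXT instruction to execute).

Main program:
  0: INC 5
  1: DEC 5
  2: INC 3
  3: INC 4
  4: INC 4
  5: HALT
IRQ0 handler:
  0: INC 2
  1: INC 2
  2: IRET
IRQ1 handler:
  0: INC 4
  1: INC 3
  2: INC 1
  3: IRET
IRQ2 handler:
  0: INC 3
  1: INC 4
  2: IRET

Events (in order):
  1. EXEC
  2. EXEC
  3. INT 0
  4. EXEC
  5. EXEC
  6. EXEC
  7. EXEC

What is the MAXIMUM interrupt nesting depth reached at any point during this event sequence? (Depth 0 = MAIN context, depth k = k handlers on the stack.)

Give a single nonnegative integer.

Event 1 (EXEC): [MAIN] PC=0: INC 5 -> ACC=5 [depth=0]
Event 2 (EXEC): [MAIN] PC=1: DEC 5 -> ACC=0 [depth=0]
Event 3 (INT 0): INT 0 arrives: push (MAIN, PC=2), enter IRQ0 at PC=0 (depth now 1) [depth=1]
Event 4 (EXEC): [IRQ0] PC=0: INC 2 -> ACC=2 [depth=1]
Event 5 (EXEC): [IRQ0] PC=1: INC 2 -> ACC=4 [depth=1]
Event 6 (EXEC): [IRQ0] PC=2: IRET -> resume MAIN at PC=2 (depth now 0) [depth=0]
Event 7 (EXEC): [MAIN] PC=2: INC 3 -> ACC=7 [depth=0]
Max depth observed: 1

Answer: 1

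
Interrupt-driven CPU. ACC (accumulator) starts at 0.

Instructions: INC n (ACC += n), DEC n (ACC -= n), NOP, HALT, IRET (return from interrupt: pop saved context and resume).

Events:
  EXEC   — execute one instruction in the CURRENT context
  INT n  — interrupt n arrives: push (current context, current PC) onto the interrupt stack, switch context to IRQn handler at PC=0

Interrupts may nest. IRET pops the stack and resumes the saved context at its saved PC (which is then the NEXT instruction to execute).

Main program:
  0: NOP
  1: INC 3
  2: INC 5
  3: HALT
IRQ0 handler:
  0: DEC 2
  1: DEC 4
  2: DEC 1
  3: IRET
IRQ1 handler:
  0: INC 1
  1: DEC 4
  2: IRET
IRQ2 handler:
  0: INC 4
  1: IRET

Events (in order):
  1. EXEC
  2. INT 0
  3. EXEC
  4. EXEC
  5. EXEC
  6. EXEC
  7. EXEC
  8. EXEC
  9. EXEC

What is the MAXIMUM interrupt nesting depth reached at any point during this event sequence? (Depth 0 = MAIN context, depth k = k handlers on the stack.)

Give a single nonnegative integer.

Event 1 (EXEC): [MAIN] PC=0: NOP [depth=0]
Event 2 (INT 0): INT 0 arrives: push (MAIN, PC=1), enter IRQ0 at PC=0 (depth now 1) [depth=1]
Event 3 (EXEC): [IRQ0] PC=0: DEC 2 -> ACC=-2 [depth=1]
Event 4 (EXEC): [IRQ0] PC=1: DEC 4 -> ACC=-6 [depth=1]
Event 5 (EXEC): [IRQ0] PC=2: DEC 1 -> ACC=-7 [depth=1]
Event 6 (EXEC): [IRQ0] PC=3: IRET -> resume MAIN at PC=1 (depth now 0) [depth=0]
Event 7 (EXEC): [MAIN] PC=1: INC 3 -> ACC=-4 [depth=0]
Event 8 (EXEC): [MAIN] PC=2: INC 5 -> ACC=1 [depth=0]
Event 9 (EXEC): [MAIN] PC=3: HALT [depth=0]
Max depth observed: 1

Answer: 1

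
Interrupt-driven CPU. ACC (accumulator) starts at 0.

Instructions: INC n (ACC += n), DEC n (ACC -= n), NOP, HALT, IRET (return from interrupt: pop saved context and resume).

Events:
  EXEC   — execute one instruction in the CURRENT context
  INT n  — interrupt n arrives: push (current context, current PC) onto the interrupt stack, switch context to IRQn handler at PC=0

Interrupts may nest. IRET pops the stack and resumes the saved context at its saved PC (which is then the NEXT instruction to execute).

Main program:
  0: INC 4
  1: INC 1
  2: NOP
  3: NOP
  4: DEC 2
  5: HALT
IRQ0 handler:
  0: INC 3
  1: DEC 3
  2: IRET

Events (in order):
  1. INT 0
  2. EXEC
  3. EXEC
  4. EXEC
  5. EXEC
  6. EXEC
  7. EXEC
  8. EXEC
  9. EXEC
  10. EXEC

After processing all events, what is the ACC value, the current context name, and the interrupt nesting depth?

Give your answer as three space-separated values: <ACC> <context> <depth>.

Event 1 (INT 0): INT 0 arrives: push (MAIN, PC=0), enter IRQ0 at PC=0 (depth now 1)
Event 2 (EXEC): [IRQ0] PC=0: INC 3 -> ACC=3
Event 3 (EXEC): [IRQ0] PC=1: DEC 3 -> ACC=0
Event 4 (EXEC): [IRQ0] PC=2: IRET -> resume MAIN at PC=0 (depth now 0)
Event 5 (EXEC): [MAIN] PC=0: INC 4 -> ACC=4
Event 6 (EXEC): [MAIN] PC=1: INC 1 -> ACC=5
Event 7 (EXEC): [MAIN] PC=2: NOP
Event 8 (EXEC): [MAIN] PC=3: NOP
Event 9 (EXEC): [MAIN] PC=4: DEC 2 -> ACC=3
Event 10 (EXEC): [MAIN] PC=5: HALT

Answer: 3 MAIN 0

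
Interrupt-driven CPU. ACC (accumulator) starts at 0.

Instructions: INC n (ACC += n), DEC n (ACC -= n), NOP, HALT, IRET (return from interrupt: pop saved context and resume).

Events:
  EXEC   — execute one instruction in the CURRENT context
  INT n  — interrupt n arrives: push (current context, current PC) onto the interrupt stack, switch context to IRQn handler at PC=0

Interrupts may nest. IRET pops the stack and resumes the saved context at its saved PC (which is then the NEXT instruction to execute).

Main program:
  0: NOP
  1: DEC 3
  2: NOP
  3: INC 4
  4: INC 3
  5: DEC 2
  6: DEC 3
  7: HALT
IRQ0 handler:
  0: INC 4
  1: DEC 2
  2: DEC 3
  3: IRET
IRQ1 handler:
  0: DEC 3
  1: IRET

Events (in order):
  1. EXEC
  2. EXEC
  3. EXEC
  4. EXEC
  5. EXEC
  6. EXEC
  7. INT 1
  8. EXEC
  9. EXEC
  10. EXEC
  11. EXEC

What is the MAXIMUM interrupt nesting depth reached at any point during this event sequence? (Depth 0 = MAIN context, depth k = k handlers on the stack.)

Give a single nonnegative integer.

Answer: 1

Derivation:
Event 1 (EXEC): [MAIN] PC=0: NOP [depth=0]
Event 2 (EXEC): [MAIN] PC=1: DEC 3 -> ACC=-3 [depth=0]
Event 3 (EXEC): [MAIN] PC=2: NOP [depth=0]
Event 4 (EXEC): [MAIN] PC=3: INC 4 -> ACC=1 [depth=0]
Event 5 (EXEC): [MAIN] PC=4: INC 3 -> ACC=4 [depth=0]
Event 6 (EXEC): [MAIN] PC=5: DEC 2 -> ACC=2 [depth=0]
Event 7 (INT 1): INT 1 arrives: push (MAIN, PC=6), enter IRQ1 at PC=0 (depth now 1) [depth=1]
Event 8 (EXEC): [IRQ1] PC=0: DEC 3 -> ACC=-1 [depth=1]
Event 9 (EXEC): [IRQ1] PC=1: IRET -> resume MAIN at PC=6 (depth now 0) [depth=0]
Event 10 (EXEC): [MAIN] PC=6: DEC 3 -> ACC=-4 [depth=0]
Event 11 (EXEC): [MAIN] PC=7: HALT [depth=0]
Max depth observed: 1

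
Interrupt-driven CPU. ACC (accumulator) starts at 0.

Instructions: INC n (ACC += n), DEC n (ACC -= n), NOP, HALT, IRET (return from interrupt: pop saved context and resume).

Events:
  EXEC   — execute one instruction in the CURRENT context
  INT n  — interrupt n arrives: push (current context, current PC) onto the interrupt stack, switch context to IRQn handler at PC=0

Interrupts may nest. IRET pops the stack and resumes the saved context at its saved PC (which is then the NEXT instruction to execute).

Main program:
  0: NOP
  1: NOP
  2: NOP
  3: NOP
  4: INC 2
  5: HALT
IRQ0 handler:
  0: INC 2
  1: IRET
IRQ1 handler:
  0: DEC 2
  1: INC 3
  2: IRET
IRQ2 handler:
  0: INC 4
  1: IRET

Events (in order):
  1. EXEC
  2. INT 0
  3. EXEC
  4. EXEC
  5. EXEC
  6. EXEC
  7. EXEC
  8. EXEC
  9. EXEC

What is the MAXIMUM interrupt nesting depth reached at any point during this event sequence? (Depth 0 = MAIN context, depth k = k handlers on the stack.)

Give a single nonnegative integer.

Event 1 (EXEC): [MAIN] PC=0: NOP [depth=0]
Event 2 (INT 0): INT 0 arrives: push (MAIN, PC=1), enter IRQ0 at PC=0 (depth now 1) [depth=1]
Event 3 (EXEC): [IRQ0] PC=0: INC 2 -> ACC=2 [depth=1]
Event 4 (EXEC): [IRQ0] PC=1: IRET -> resume MAIN at PC=1 (depth now 0) [depth=0]
Event 5 (EXEC): [MAIN] PC=1: NOP [depth=0]
Event 6 (EXEC): [MAIN] PC=2: NOP [depth=0]
Event 7 (EXEC): [MAIN] PC=3: NOP [depth=0]
Event 8 (EXEC): [MAIN] PC=4: INC 2 -> ACC=4 [depth=0]
Event 9 (EXEC): [MAIN] PC=5: HALT [depth=0]
Max depth observed: 1

Answer: 1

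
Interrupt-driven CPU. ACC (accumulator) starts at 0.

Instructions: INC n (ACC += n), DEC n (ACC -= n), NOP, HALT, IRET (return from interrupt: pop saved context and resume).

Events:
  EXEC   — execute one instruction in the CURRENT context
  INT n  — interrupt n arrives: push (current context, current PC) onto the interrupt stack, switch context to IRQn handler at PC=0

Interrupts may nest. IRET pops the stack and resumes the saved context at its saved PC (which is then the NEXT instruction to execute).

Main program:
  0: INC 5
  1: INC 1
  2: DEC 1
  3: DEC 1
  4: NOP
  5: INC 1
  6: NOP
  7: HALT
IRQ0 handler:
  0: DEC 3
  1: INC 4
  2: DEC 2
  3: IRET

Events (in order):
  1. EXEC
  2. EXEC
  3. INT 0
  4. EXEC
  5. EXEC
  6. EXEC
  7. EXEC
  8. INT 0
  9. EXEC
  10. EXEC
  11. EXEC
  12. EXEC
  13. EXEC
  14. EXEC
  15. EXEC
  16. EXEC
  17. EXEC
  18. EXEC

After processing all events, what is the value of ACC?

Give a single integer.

Answer: 3

Derivation:
Event 1 (EXEC): [MAIN] PC=0: INC 5 -> ACC=5
Event 2 (EXEC): [MAIN] PC=1: INC 1 -> ACC=6
Event 3 (INT 0): INT 0 arrives: push (MAIN, PC=2), enter IRQ0 at PC=0 (depth now 1)
Event 4 (EXEC): [IRQ0] PC=0: DEC 3 -> ACC=3
Event 5 (EXEC): [IRQ0] PC=1: INC 4 -> ACC=7
Event 6 (EXEC): [IRQ0] PC=2: DEC 2 -> ACC=5
Event 7 (EXEC): [IRQ0] PC=3: IRET -> resume MAIN at PC=2 (depth now 0)
Event 8 (INT 0): INT 0 arrives: push (MAIN, PC=2), enter IRQ0 at PC=0 (depth now 1)
Event 9 (EXEC): [IRQ0] PC=0: DEC 3 -> ACC=2
Event 10 (EXEC): [IRQ0] PC=1: INC 4 -> ACC=6
Event 11 (EXEC): [IRQ0] PC=2: DEC 2 -> ACC=4
Event 12 (EXEC): [IRQ0] PC=3: IRET -> resume MAIN at PC=2 (depth now 0)
Event 13 (EXEC): [MAIN] PC=2: DEC 1 -> ACC=3
Event 14 (EXEC): [MAIN] PC=3: DEC 1 -> ACC=2
Event 15 (EXEC): [MAIN] PC=4: NOP
Event 16 (EXEC): [MAIN] PC=5: INC 1 -> ACC=3
Event 17 (EXEC): [MAIN] PC=6: NOP
Event 18 (EXEC): [MAIN] PC=7: HALT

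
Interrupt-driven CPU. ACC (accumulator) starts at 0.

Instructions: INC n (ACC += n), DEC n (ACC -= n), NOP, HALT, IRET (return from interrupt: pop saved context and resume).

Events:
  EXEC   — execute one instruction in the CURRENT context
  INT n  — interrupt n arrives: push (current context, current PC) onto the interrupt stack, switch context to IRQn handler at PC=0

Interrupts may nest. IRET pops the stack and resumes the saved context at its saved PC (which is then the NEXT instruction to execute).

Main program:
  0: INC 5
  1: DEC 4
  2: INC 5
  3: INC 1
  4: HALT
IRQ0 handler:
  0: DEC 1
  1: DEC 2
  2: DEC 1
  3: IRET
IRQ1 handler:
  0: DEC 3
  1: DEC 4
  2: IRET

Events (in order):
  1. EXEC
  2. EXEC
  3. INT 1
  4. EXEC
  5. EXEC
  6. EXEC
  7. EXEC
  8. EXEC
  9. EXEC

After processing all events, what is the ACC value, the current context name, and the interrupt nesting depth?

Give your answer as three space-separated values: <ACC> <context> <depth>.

Event 1 (EXEC): [MAIN] PC=0: INC 5 -> ACC=5
Event 2 (EXEC): [MAIN] PC=1: DEC 4 -> ACC=1
Event 3 (INT 1): INT 1 arrives: push (MAIN, PC=2), enter IRQ1 at PC=0 (depth now 1)
Event 4 (EXEC): [IRQ1] PC=0: DEC 3 -> ACC=-2
Event 5 (EXEC): [IRQ1] PC=1: DEC 4 -> ACC=-6
Event 6 (EXEC): [IRQ1] PC=2: IRET -> resume MAIN at PC=2 (depth now 0)
Event 7 (EXEC): [MAIN] PC=2: INC 5 -> ACC=-1
Event 8 (EXEC): [MAIN] PC=3: INC 1 -> ACC=0
Event 9 (EXEC): [MAIN] PC=4: HALT

Answer: 0 MAIN 0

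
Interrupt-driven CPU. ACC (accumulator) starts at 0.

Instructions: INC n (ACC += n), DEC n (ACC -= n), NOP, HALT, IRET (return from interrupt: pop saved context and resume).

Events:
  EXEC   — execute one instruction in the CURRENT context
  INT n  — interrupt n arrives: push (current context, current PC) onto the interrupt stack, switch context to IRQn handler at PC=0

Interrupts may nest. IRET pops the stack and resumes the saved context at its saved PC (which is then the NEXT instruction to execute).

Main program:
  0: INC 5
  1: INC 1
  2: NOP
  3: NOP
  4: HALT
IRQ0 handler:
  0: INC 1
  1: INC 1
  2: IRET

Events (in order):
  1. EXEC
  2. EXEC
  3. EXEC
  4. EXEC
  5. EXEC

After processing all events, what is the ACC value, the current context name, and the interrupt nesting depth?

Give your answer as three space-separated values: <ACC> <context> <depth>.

Event 1 (EXEC): [MAIN] PC=0: INC 5 -> ACC=5
Event 2 (EXEC): [MAIN] PC=1: INC 1 -> ACC=6
Event 3 (EXEC): [MAIN] PC=2: NOP
Event 4 (EXEC): [MAIN] PC=3: NOP
Event 5 (EXEC): [MAIN] PC=4: HALT

Answer: 6 MAIN 0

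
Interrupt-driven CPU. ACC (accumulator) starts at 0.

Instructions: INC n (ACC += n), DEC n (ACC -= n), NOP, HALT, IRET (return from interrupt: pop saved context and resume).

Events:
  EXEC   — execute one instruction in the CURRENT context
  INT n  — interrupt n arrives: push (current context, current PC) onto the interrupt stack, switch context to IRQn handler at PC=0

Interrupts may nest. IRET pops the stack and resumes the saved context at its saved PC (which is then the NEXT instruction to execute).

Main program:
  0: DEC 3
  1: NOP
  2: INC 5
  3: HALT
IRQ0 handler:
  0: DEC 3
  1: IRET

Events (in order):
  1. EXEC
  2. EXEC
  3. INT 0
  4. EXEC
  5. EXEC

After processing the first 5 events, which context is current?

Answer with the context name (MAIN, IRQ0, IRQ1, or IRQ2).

Answer: MAIN

Derivation:
Event 1 (EXEC): [MAIN] PC=0: DEC 3 -> ACC=-3
Event 2 (EXEC): [MAIN] PC=1: NOP
Event 3 (INT 0): INT 0 arrives: push (MAIN, PC=2), enter IRQ0 at PC=0 (depth now 1)
Event 4 (EXEC): [IRQ0] PC=0: DEC 3 -> ACC=-6
Event 5 (EXEC): [IRQ0] PC=1: IRET -> resume MAIN at PC=2 (depth now 0)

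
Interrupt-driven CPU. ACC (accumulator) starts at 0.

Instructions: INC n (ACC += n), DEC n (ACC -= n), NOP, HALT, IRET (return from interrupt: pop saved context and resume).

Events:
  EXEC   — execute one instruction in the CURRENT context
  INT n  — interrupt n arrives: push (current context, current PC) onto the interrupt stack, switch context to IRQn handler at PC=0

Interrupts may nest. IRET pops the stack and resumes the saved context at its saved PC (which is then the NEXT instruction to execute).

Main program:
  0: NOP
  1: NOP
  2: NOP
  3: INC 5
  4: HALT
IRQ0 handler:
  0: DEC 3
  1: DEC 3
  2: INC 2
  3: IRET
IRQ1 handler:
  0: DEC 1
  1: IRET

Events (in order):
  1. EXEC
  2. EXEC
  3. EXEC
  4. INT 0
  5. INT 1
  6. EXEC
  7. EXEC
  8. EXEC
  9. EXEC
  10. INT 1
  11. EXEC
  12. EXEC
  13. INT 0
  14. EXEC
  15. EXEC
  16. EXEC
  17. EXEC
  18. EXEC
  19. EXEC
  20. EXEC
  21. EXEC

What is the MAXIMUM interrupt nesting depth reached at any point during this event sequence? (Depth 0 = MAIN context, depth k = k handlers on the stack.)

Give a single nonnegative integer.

Event 1 (EXEC): [MAIN] PC=0: NOP [depth=0]
Event 2 (EXEC): [MAIN] PC=1: NOP [depth=0]
Event 3 (EXEC): [MAIN] PC=2: NOP [depth=0]
Event 4 (INT 0): INT 0 arrives: push (MAIN, PC=3), enter IRQ0 at PC=0 (depth now 1) [depth=1]
Event 5 (INT 1): INT 1 arrives: push (IRQ0, PC=0), enter IRQ1 at PC=0 (depth now 2) [depth=2]
Event 6 (EXEC): [IRQ1] PC=0: DEC 1 -> ACC=-1 [depth=2]
Event 7 (EXEC): [IRQ1] PC=1: IRET -> resume IRQ0 at PC=0 (depth now 1) [depth=1]
Event 8 (EXEC): [IRQ0] PC=0: DEC 3 -> ACC=-4 [depth=1]
Event 9 (EXEC): [IRQ0] PC=1: DEC 3 -> ACC=-7 [depth=1]
Event 10 (INT 1): INT 1 arrives: push (IRQ0, PC=2), enter IRQ1 at PC=0 (depth now 2) [depth=2]
Event 11 (EXEC): [IRQ1] PC=0: DEC 1 -> ACC=-8 [depth=2]
Event 12 (EXEC): [IRQ1] PC=1: IRET -> resume IRQ0 at PC=2 (depth now 1) [depth=1]
Event 13 (INT 0): INT 0 arrives: push (IRQ0, PC=2), enter IRQ0 at PC=0 (depth now 2) [depth=2]
Event 14 (EXEC): [IRQ0] PC=0: DEC 3 -> ACC=-11 [depth=2]
Event 15 (EXEC): [IRQ0] PC=1: DEC 3 -> ACC=-14 [depth=2]
Event 16 (EXEC): [IRQ0] PC=2: INC 2 -> ACC=-12 [depth=2]
Event 17 (EXEC): [IRQ0] PC=3: IRET -> resume IRQ0 at PC=2 (depth now 1) [depth=1]
Event 18 (EXEC): [IRQ0] PC=2: INC 2 -> ACC=-10 [depth=1]
Event 19 (EXEC): [IRQ0] PC=3: IRET -> resume MAIN at PC=3 (depth now 0) [depth=0]
Event 20 (EXEC): [MAIN] PC=3: INC 5 -> ACC=-5 [depth=0]
Event 21 (EXEC): [MAIN] PC=4: HALT [depth=0]
Max depth observed: 2

Answer: 2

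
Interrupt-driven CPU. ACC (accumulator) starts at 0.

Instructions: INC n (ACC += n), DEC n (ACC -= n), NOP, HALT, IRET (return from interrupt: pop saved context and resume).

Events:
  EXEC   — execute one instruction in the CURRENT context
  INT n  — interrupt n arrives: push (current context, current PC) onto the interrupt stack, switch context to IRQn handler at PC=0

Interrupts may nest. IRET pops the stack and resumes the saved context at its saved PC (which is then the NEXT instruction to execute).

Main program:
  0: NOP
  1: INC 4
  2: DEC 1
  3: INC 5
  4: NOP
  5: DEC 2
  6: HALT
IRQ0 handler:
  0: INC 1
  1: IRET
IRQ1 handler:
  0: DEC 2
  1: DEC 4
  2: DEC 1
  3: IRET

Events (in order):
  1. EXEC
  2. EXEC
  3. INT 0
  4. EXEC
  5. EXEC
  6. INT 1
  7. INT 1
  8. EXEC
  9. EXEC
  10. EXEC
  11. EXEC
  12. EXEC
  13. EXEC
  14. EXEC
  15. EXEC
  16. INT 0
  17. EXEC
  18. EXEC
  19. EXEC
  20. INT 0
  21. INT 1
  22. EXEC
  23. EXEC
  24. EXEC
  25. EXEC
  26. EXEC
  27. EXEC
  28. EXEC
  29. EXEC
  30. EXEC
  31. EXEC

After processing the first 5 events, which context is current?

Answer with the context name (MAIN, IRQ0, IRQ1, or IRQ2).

Answer: MAIN

Derivation:
Event 1 (EXEC): [MAIN] PC=0: NOP
Event 2 (EXEC): [MAIN] PC=1: INC 4 -> ACC=4
Event 3 (INT 0): INT 0 arrives: push (MAIN, PC=2), enter IRQ0 at PC=0 (depth now 1)
Event 4 (EXEC): [IRQ0] PC=0: INC 1 -> ACC=5
Event 5 (EXEC): [IRQ0] PC=1: IRET -> resume MAIN at PC=2 (depth now 0)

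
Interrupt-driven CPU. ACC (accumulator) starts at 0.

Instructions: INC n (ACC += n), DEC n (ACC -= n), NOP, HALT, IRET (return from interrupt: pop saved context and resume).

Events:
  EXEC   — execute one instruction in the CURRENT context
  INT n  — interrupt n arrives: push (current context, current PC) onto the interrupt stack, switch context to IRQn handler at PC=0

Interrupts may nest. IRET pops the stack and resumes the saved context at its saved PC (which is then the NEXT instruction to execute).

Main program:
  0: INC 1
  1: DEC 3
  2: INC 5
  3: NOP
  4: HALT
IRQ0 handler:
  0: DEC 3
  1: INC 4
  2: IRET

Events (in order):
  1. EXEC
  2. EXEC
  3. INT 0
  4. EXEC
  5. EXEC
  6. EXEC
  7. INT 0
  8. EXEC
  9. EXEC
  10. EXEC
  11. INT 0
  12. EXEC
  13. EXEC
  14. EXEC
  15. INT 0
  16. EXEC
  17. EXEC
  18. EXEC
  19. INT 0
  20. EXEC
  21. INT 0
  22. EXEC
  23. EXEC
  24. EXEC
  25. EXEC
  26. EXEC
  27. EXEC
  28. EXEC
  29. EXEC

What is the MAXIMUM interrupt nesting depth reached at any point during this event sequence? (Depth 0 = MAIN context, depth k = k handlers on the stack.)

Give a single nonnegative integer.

Answer: 2

Derivation:
Event 1 (EXEC): [MAIN] PC=0: INC 1 -> ACC=1 [depth=0]
Event 2 (EXEC): [MAIN] PC=1: DEC 3 -> ACC=-2 [depth=0]
Event 3 (INT 0): INT 0 arrives: push (MAIN, PC=2), enter IRQ0 at PC=0 (depth now 1) [depth=1]
Event 4 (EXEC): [IRQ0] PC=0: DEC 3 -> ACC=-5 [depth=1]
Event 5 (EXEC): [IRQ0] PC=1: INC 4 -> ACC=-1 [depth=1]
Event 6 (EXEC): [IRQ0] PC=2: IRET -> resume MAIN at PC=2 (depth now 0) [depth=0]
Event 7 (INT 0): INT 0 arrives: push (MAIN, PC=2), enter IRQ0 at PC=0 (depth now 1) [depth=1]
Event 8 (EXEC): [IRQ0] PC=0: DEC 3 -> ACC=-4 [depth=1]
Event 9 (EXEC): [IRQ0] PC=1: INC 4 -> ACC=0 [depth=1]
Event 10 (EXEC): [IRQ0] PC=2: IRET -> resume MAIN at PC=2 (depth now 0) [depth=0]
Event 11 (INT 0): INT 0 arrives: push (MAIN, PC=2), enter IRQ0 at PC=0 (depth now 1) [depth=1]
Event 12 (EXEC): [IRQ0] PC=0: DEC 3 -> ACC=-3 [depth=1]
Event 13 (EXEC): [IRQ0] PC=1: INC 4 -> ACC=1 [depth=1]
Event 14 (EXEC): [IRQ0] PC=2: IRET -> resume MAIN at PC=2 (depth now 0) [depth=0]
Event 15 (INT 0): INT 0 arrives: push (MAIN, PC=2), enter IRQ0 at PC=0 (depth now 1) [depth=1]
Event 16 (EXEC): [IRQ0] PC=0: DEC 3 -> ACC=-2 [depth=1]
Event 17 (EXEC): [IRQ0] PC=1: INC 4 -> ACC=2 [depth=1]
Event 18 (EXEC): [IRQ0] PC=2: IRET -> resume MAIN at PC=2 (depth now 0) [depth=0]
Event 19 (INT 0): INT 0 arrives: push (MAIN, PC=2), enter IRQ0 at PC=0 (depth now 1) [depth=1]
Event 20 (EXEC): [IRQ0] PC=0: DEC 3 -> ACC=-1 [depth=1]
Event 21 (INT 0): INT 0 arrives: push (IRQ0, PC=1), enter IRQ0 at PC=0 (depth now 2) [depth=2]
Event 22 (EXEC): [IRQ0] PC=0: DEC 3 -> ACC=-4 [depth=2]
Event 23 (EXEC): [IRQ0] PC=1: INC 4 -> ACC=0 [depth=2]
Event 24 (EXEC): [IRQ0] PC=2: IRET -> resume IRQ0 at PC=1 (depth now 1) [depth=1]
Event 25 (EXEC): [IRQ0] PC=1: INC 4 -> ACC=4 [depth=1]
Event 26 (EXEC): [IRQ0] PC=2: IRET -> resume MAIN at PC=2 (depth now 0) [depth=0]
Event 27 (EXEC): [MAIN] PC=2: INC 5 -> ACC=9 [depth=0]
Event 28 (EXEC): [MAIN] PC=3: NOP [depth=0]
Event 29 (EXEC): [MAIN] PC=4: HALT [depth=0]
Max depth observed: 2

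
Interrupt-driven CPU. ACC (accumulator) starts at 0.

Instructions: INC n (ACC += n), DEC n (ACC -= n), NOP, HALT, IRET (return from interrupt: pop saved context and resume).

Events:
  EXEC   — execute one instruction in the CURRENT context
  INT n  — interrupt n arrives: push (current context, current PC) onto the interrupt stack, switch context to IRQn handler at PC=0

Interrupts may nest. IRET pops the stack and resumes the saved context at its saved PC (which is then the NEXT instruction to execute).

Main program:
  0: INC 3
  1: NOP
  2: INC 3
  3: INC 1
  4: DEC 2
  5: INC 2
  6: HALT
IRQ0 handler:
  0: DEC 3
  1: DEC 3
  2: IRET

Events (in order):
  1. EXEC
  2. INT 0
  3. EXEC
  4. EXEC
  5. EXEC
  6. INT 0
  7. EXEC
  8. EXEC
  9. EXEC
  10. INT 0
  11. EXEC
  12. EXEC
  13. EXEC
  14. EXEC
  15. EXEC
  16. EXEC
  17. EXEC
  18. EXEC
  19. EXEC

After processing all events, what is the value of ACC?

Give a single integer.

Event 1 (EXEC): [MAIN] PC=0: INC 3 -> ACC=3
Event 2 (INT 0): INT 0 arrives: push (MAIN, PC=1), enter IRQ0 at PC=0 (depth now 1)
Event 3 (EXEC): [IRQ0] PC=0: DEC 3 -> ACC=0
Event 4 (EXEC): [IRQ0] PC=1: DEC 3 -> ACC=-3
Event 5 (EXEC): [IRQ0] PC=2: IRET -> resume MAIN at PC=1 (depth now 0)
Event 6 (INT 0): INT 0 arrives: push (MAIN, PC=1), enter IRQ0 at PC=0 (depth now 1)
Event 7 (EXEC): [IRQ0] PC=0: DEC 3 -> ACC=-6
Event 8 (EXEC): [IRQ0] PC=1: DEC 3 -> ACC=-9
Event 9 (EXEC): [IRQ0] PC=2: IRET -> resume MAIN at PC=1 (depth now 0)
Event 10 (INT 0): INT 0 arrives: push (MAIN, PC=1), enter IRQ0 at PC=0 (depth now 1)
Event 11 (EXEC): [IRQ0] PC=0: DEC 3 -> ACC=-12
Event 12 (EXEC): [IRQ0] PC=1: DEC 3 -> ACC=-15
Event 13 (EXEC): [IRQ0] PC=2: IRET -> resume MAIN at PC=1 (depth now 0)
Event 14 (EXEC): [MAIN] PC=1: NOP
Event 15 (EXEC): [MAIN] PC=2: INC 3 -> ACC=-12
Event 16 (EXEC): [MAIN] PC=3: INC 1 -> ACC=-11
Event 17 (EXEC): [MAIN] PC=4: DEC 2 -> ACC=-13
Event 18 (EXEC): [MAIN] PC=5: INC 2 -> ACC=-11
Event 19 (EXEC): [MAIN] PC=6: HALT

Answer: -11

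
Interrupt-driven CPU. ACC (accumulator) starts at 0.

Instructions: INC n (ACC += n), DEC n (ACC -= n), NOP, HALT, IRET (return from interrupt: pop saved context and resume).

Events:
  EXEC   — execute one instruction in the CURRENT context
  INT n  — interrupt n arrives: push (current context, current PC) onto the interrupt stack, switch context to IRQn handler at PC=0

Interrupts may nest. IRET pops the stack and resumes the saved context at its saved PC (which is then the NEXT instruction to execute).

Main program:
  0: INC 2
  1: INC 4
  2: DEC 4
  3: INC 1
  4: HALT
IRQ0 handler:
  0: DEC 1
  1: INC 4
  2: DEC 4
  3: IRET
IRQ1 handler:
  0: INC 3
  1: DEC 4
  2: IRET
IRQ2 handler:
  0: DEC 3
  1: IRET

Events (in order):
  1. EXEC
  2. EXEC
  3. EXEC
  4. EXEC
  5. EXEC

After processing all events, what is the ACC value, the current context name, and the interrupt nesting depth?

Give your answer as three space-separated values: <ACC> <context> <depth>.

Answer: 3 MAIN 0

Derivation:
Event 1 (EXEC): [MAIN] PC=0: INC 2 -> ACC=2
Event 2 (EXEC): [MAIN] PC=1: INC 4 -> ACC=6
Event 3 (EXEC): [MAIN] PC=2: DEC 4 -> ACC=2
Event 4 (EXEC): [MAIN] PC=3: INC 1 -> ACC=3
Event 5 (EXEC): [MAIN] PC=4: HALT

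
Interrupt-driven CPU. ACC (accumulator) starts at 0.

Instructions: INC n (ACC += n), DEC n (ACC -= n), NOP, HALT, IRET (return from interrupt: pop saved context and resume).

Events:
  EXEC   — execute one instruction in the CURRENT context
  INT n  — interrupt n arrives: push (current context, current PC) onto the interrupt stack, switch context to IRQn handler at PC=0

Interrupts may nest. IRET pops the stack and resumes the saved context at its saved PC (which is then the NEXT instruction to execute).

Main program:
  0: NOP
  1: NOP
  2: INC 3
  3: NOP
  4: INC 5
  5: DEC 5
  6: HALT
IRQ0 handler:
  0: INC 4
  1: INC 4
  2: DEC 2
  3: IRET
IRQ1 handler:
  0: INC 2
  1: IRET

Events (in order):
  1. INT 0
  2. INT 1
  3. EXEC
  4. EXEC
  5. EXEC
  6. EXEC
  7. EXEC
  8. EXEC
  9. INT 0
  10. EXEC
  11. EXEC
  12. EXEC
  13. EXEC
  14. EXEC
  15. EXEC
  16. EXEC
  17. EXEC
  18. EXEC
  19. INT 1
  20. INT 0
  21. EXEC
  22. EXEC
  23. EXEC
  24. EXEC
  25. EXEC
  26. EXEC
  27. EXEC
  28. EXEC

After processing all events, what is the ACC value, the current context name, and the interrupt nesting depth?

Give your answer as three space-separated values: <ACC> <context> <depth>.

Answer: 25 MAIN 0

Derivation:
Event 1 (INT 0): INT 0 arrives: push (MAIN, PC=0), enter IRQ0 at PC=0 (depth now 1)
Event 2 (INT 1): INT 1 arrives: push (IRQ0, PC=0), enter IRQ1 at PC=0 (depth now 2)
Event 3 (EXEC): [IRQ1] PC=0: INC 2 -> ACC=2
Event 4 (EXEC): [IRQ1] PC=1: IRET -> resume IRQ0 at PC=0 (depth now 1)
Event 5 (EXEC): [IRQ0] PC=0: INC 4 -> ACC=6
Event 6 (EXEC): [IRQ0] PC=1: INC 4 -> ACC=10
Event 7 (EXEC): [IRQ0] PC=2: DEC 2 -> ACC=8
Event 8 (EXEC): [IRQ0] PC=3: IRET -> resume MAIN at PC=0 (depth now 0)
Event 9 (INT 0): INT 0 arrives: push (MAIN, PC=0), enter IRQ0 at PC=0 (depth now 1)
Event 10 (EXEC): [IRQ0] PC=0: INC 4 -> ACC=12
Event 11 (EXEC): [IRQ0] PC=1: INC 4 -> ACC=16
Event 12 (EXEC): [IRQ0] PC=2: DEC 2 -> ACC=14
Event 13 (EXEC): [IRQ0] PC=3: IRET -> resume MAIN at PC=0 (depth now 0)
Event 14 (EXEC): [MAIN] PC=0: NOP
Event 15 (EXEC): [MAIN] PC=1: NOP
Event 16 (EXEC): [MAIN] PC=2: INC 3 -> ACC=17
Event 17 (EXEC): [MAIN] PC=3: NOP
Event 18 (EXEC): [MAIN] PC=4: INC 5 -> ACC=22
Event 19 (INT 1): INT 1 arrives: push (MAIN, PC=5), enter IRQ1 at PC=0 (depth now 1)
Event 20 (INT 0): INT 0 arrives: push (IRQ1, PC=0), enter IRQ0 at PC=0 (depth now 2)
Event 21 (EXEC): [IRQ0] PC=0: INC 4 -> ACC=26
Event 22 (EXEC): [IRQ0] PC=1: INC 4 -> ACC=30
Event 23 (EXEC): [IRQ0] PC=2: DEC 2 -> ACC=28
Event 24 (EXEC): [IRQ0] PC=3: IRET -> resume IRQ1 at PC=0 (depth now 1)
Event 25 (EXEC): [IRQ1] PC=0: INC 2 -> ACC=30
Event 26 (EXEC): [IRQ1] PC=1: IRET -> resume MAIN at PC=5 (depth now 0)
Event 27 (EXEC): [MAIN] PC=5: DEC 5 -> ACC=25
Event 28 (EXEC): [MAIN] PC=6: HALT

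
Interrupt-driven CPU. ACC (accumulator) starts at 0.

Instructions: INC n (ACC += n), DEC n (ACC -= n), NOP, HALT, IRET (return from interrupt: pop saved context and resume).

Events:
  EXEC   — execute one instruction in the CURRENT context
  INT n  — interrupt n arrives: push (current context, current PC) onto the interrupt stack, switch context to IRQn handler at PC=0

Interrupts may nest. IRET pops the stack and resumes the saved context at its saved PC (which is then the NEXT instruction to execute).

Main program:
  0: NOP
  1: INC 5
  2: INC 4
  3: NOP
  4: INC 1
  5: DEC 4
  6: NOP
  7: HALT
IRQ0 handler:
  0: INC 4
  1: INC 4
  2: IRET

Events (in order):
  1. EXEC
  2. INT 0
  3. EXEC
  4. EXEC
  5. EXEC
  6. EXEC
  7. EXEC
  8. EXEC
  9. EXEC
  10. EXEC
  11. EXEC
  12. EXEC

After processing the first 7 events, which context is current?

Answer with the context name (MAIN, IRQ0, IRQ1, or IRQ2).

Event 1 (EXEC): [MAIN] PC=0: NOP
Event 2 (INT 0): INT 0 arrives: push (MAIN, PC=1), enter IRQ0 at PC=0 (depth now 1)
Event 3 (EXEC): [IRQ0] PC=0: INC 4 -> ACC=4
Event 4 (EXEC): [IRQ0] PC=1: INC 4 -> ACC=8
Event 5 (EXEC): [IRQ0] PC=2: IRET -> resume MAIN at PC=1 (depth now 0)
Event 6 (EXEC): [MAIN] PC=1: INC 5 -> ACC=13
Event 7 (EXEC): [MAIN] PC=2: INC 4 -> ACC=17

Answer: MAIN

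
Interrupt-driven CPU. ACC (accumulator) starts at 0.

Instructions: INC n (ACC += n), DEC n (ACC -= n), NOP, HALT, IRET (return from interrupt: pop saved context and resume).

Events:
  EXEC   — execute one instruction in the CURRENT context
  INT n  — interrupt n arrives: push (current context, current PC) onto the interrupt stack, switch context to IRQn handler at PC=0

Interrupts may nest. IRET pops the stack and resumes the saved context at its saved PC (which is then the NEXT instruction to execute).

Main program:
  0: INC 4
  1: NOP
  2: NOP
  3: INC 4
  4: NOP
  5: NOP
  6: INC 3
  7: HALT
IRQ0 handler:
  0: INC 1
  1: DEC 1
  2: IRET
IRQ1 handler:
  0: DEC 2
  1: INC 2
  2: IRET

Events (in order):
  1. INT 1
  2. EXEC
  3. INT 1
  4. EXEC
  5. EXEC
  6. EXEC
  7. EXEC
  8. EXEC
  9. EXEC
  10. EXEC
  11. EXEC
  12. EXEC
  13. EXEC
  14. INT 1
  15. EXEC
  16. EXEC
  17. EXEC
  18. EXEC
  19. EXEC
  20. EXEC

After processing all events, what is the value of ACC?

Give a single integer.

Answer: 11

Derivation:
Event 1 (INT 1): INT 1 arrives: push (MAIN, PC=0), enter IRQ1 at PC=0 (depth now 1)
Event 2 (EXEC): [IRQ1] PC=0: DEC 2 -> ACC=-2
Event 3 (INT 1): INT 1 arrives: push (IRQ1, PC=1), enter IRQ1 at PC=0 (depth now 2)
Event 4 (EXEC): [IRQ1] PC=0: DEC 2 -> ACC=-4
Event 5 (EXEC): [IRQ1] PC=1: INC 2 -> ACC=-2
Event 6 (EXEC): [IRQ1] PC=2: IRET -> resume IRQ1 at PC=1 (depth now 1)
Event 7 (EXEC): [IRQ1] PC=1: INC 2 -> ACC=0
Event 8 (EXEC): [IRQ1] PC=2: IRET -> resume MAIN at PC=0 (depth now 0)
Event 9 (EXEC): [MAIN] PC=0: INC 4 -> ACC=4
Event 10 (EXEC): [MAIN] PC=1: NOP
Event 11 (EXEC): [MAIN] PC=2: NOP
Event 12 (EXEC): [MAIN] PC=3: INC 4 -> ACC=8
Event 13 (EXEC): [MAIN] PC=4: NOP
Event 14 (INT 1): INT 1 arrives: push (MAIN, PC=5), enter IRQ1 at PC=0 (depth now 1)
Event 15 (EXEC): [IRQ1] PC=0: DEC 2 -> ACC=6
Event 16 (EXEC): [IRQ1] PC=1: INC 2 -> ACC=8
Event 17 (EXEC): [IRQ1] PC=2: IRET -> resume MAIN at PC=5 (depth now 0)
Event 18 (EXEC): [MAIN] PC=5: NOP
Event 19 (EXEC): [MAIN] PC=6: INC 3 -> ACC=11
Event 20 (EXEC): [MAIN] PC=7: HALT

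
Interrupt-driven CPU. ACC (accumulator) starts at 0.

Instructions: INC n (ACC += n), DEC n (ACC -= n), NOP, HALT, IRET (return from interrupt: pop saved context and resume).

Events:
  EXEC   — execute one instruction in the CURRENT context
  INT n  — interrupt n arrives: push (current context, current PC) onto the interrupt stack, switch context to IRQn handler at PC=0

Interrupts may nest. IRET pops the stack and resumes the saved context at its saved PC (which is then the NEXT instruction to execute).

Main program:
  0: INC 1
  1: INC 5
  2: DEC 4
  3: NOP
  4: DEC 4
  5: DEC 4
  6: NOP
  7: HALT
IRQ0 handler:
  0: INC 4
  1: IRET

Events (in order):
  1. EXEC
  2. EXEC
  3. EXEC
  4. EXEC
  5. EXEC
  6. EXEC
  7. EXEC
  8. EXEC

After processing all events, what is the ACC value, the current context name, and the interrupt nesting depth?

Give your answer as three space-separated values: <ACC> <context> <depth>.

Event 1 (EXEC): [MAIN] PC=0: INC 1 -> ACC=1
Event 2 (EXEC): [MAIN] PC=1: INC 5 -> ACC=6
Event 3 (EXEC): [MAIN] PC=2: DEC 4 -> ACC=2
Event 4 (EXEC): [MAIN] PC=3: NOP
Event 5 (EXEC): [MAIN] PC=4: DEC 4 -> ACC=-2
Event 6 (EXEC): [MAIN] PC=5: DEC 4 -> ACC=-6
Event 7 (EXEC): [MAIN] PC=6: NOP
Event 8 (EXEC): [MAIN] PC=7: HALT

Answer: -6 MAIN 0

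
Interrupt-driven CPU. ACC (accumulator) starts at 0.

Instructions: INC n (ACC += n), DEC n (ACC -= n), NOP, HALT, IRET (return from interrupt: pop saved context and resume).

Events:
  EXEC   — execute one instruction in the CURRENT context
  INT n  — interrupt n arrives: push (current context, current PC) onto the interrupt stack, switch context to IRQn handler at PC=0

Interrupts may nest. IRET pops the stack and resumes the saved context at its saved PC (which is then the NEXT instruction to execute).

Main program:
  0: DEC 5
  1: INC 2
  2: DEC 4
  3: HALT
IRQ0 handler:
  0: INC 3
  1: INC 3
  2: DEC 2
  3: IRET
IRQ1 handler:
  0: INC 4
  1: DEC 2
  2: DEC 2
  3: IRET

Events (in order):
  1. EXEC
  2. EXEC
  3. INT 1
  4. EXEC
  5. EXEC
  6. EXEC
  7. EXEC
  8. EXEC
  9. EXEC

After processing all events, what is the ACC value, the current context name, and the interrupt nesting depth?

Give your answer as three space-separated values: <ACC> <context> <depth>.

Answer: -7 MAIN 0

Derivation:
Event 1 (EXEC): [MAIN] PC=0: DEC 5 -> ACC=-5
Event 2 (EXEC): [MAIN] PC=1: INC 2 -> ACC=-3
Event 3 (INT 1): INT 1 arrives: push (MAIN, PC=2), enter IRQ1 at PC=0 (depth now 1)
Event 4 (EXEC): [IRQ1] PC=0: INC 4 -> ACC=1
Event 5 (EXEC): [IRQ1] PC=1: DEC 2 -> ACC=-1
Event 6 (EXEC): [IRQ1] PC=2: DEC 2 -> ACC=-3
Event 7 (EXEC): [IRQ1] PC=3: IRET -> resume MAIN at PC=2 (depth now 0)
Event 8 (EXEC): [MAIN] PC=2: DEC 4 -> ACC=-7
Event 9 (EXEC): [MAIN] PC=3: HALT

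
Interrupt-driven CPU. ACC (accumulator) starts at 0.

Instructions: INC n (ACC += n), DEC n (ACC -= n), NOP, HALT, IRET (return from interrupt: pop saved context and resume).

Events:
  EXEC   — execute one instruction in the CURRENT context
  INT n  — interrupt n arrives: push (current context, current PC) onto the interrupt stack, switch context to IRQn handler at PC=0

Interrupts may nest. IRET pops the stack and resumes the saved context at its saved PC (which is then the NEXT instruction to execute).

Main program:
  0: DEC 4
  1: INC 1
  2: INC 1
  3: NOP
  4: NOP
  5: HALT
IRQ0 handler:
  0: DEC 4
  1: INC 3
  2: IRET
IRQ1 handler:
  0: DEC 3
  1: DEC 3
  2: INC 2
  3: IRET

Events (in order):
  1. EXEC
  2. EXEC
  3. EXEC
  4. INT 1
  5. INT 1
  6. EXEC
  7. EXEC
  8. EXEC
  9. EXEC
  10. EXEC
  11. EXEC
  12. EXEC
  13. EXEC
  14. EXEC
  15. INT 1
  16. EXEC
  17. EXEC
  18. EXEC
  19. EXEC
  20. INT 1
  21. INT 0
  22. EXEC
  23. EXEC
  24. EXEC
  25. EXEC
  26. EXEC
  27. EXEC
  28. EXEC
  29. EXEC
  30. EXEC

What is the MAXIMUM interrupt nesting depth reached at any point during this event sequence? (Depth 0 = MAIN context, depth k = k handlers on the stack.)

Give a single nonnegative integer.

Answer: 2

Derivation:
Event 1 (EXEC): [MAIN] PC=0: DEC 4 -> ACC=-4 [depth=0]
Event 2 (EXEC): [MAIN] PC=1: INC 1 -> ACC=-3 [depth=0]
Event 3 (EXEC): [MAIN] PC=2: INC 1 -> ACC=-2 [depth=0]
Event 4 (INT 1): INT 1 arrives: push (MAIN, PC=3), enter IRQ1 at PC=0 (depth now 1) [depth=1]
Event 5 (INT 1): INT 1 arrives: push (IRQ1, PC=0), enter IRQ1 at PC=0 (depth now 2) [depth=2]
Event 6 (EXEC): [IRQ1] PC=0: DEC 3 -> ACC=-5 [depth=2]
Event 7 (EXEC): [IRQ1] PC=1: DEC 3 -> ACC=-8 [depth=2]
Event 8 (EXEC): [IRQ1] PC=2: INC 2 -> ACC=-6 [depth=2]
Event 9 (EXEC): [IRQ1] PC=3: IRET -> resume IRQ1 at PC=0 (depth now 1) [depth=1]
Event 10 (EXEC): [IRQ1] PC=0: DEC 3 -> ACC=-9 [depth=1]
Event 11 (EXEC): [IRQ1] PC=1: DEC 3 -> ACC=-12 [depth=1]
Event 12 (EXEC): [IRQ1] PC=2: INC 2 -> ACC=-10 [depth=1]
Event 13 (EXEC): [IRQ1] PC=3: IRET -> resume MAIN at PC=3 (depth now 0) [depth=0]
Event 14 (EXEC): [MAIN] PC=3: NOP [depth=0]
Event 15 (INT 1): INT 1 arrives: push (MAIN, PC=4), enter IRQ1 at PC=0 (depth now 1) [depth=1]
Event 16 (EXEC): [IRQ1] PC=0: DEC 3 -> ACC=-13 [depth=1]
Event 17 (EXEC): [IRQ1] PC=1: DEC 3 -> ACC=-16 [depth=1]
Event 18 (EXEC): [IRQ1] PC=2: INC 2 -> ACC=-14 [depth=1]
Event 19 (EXEC): [IRQ1] PC=3: IRET -> resume MAIN at PC=4 (depth now 0) [depth=0]
Event 20 (INT 1): INT 1 arrives: push (MAIN, PC=4), enter IRQ1 at PC=0 (depth now 1) [depth=1]
Event 21 (INT 0): INT 0 arrives: push (IRQ1, PC=0), enter IRQ0 at PC=0 (depth now 2) [depth=2]
Event 22 (EXEC): [IRQ0] PC=0: DEC 4 -> ACC=-18 [depth=2]
Event 23 (EXEC): [IRQ0] PC=1: INC 3 -> ACC=-15 [depth=2]
Event 24 (EXEC): [IRQ0] PC=2: IRET -> resume IRQ1 at PC=0 (depth now 1) [depth=1]
Event 25 (EXEC): [IRQ1] PC=0: DEC 3 -> ACC=-18 [depth=1]
Event 26 (EXEC): [IRQ1] PC=1: DEC 3 -> ACC=-21 [depth=1]
Event 27 (EXEC): [IRQ1] PC=2: INC 2 -> ACC=-19 [depth=1]
Event 28 (EXEC): [IRQ1] PC=3: IRET -> resume MAIN at PC=4 (depth now 0) [depth=0]
Event 29 (EXEC): [MAIN] PC=4: NOP [depth=0]
Event 30 (EXEC): [MAIN] PC=5: HALT [depth=0]
Max depth observed: 2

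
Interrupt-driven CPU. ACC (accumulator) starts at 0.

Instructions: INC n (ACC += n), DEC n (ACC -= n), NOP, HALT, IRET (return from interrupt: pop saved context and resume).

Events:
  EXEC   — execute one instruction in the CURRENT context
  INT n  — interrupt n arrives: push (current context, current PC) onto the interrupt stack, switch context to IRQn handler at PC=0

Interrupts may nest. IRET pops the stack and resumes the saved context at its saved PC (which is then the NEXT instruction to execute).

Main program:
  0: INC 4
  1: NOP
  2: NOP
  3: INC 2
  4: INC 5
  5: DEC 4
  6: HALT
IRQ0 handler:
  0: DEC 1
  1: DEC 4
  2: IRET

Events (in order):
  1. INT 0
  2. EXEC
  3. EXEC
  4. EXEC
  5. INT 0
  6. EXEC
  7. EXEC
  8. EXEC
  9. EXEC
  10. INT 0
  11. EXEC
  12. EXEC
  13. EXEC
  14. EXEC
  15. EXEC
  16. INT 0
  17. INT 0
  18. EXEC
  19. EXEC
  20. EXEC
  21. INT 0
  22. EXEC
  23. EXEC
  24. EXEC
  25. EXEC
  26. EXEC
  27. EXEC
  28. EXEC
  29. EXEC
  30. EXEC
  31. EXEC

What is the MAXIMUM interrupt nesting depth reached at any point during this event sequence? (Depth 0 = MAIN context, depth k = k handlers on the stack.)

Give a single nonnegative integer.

Answer: 2

Derivation:
Event 1 (INT 0): INT 0 arrives: push (MAIN, PC=0), enter IRQ0 at PC=0 (depth now 1) [depth=1]
Event 2 (EXEC): [IRQ0] PC=0: DEC 1 -> ACC=-1 [depth=1]
Event 3 (EXEC): [IRQ0] PC=1: DEC 4 -> ACC=-5 [depth=1]
Event 4 (EXEC): [IRQ0] PC=2: IRET -> resume MAIN at PC=0 (depth now 0) [depth=0]
Event 5 (INT 0): INT 0 arrives: push (MAIN, PC=0), enter IRQ0 at PC=0 (depth now 1) [depth=1]
Event 6 (EXEC): [IRQ0] PC=0: DEC 1 -> ACC=-6 [depth=1]
Event 7 (EXEC): [IRQ0] PC=1: DEC 4 -> ACC=-10 [depth=1]
Event 8 (EXEC): [IRQ0] PC=2: IRET -> resume MAIN at PC=0 (depth now 0) [depth=0]
Event 9 (EXEC): [MAIN] PC=0: INC 4 -> ACC=-6 [depth=0]
Event 10 (INT 0): INT 0 arrives: push (MAIN, PC=1), enter IRQ0 at PC=0 (depth now 1) [depth=1]
Event 11 (EXEC): [IRQ0] PC=0: DEC 1 -> ACC=-7 [depth=1]
Event 12 (EXEC): [IRQ0] PC=1: DEC 4 -> ACC=-11 [depth=1]
Event 13 (EXEC): [IRQ0] PC=2: IRET -> resume MAIN at PC=1 (depth now 0) [depth=0]
Event 14 (EXEC): [MAIN] PC=1: NOP [depth=0]
Event 15 (EXEC): [MAIN] PC=2: NOP [depth=0]
Event 16 (INT 0): INT 0 arrives: push (MAIN, PC=3), enter IRQ0 at PC=0 (depth now 1) [depth=1]
Event 17 (INT 0): INT 0 arrives: push (IRQ0, PC=0), enter IRQ0 at PC=0 (depth now 2) [depth=2]
Event 18 (EXEC): [IRQ0] PC=0: DEC 1 -> ACC=-12 [depth=2]
Event 19 (EXEC): [IRQ0] PC=1: DEC 4 -> ACC=-16 [depth=2]
Event 20 (EXEC): [IRQ0] PC=2: IRET -> resume IRQ0 at PC=0 (depth now 1) [depth=1]
Event 21 (INT 0): INT 0 arrives: push (IRQ0, PC=0), enter IRQ0 at PC=0 (depth now 2) [depth=2]
Event 22 (EXEC): [IRQ0] PC=0: DEC 1 -> ACC=-17 [depth=2]
Event 23 (EXEC): [IRQ0] PC=1: DEC 4 -> ACC=-21 [depth=2]
Event 24 (EXEC): [IRQ0] PC=2: IRET -> resume IRQ0 at PC=0 (depth now 1) [depth=1]
Event 25 (EXEC): [IRQ0] PC=0: DEC 1 -> ACC=-22 [depth=1]
Event 26 (EXEC): [IRQ0] PC=1: DEC 4 -> ACC=-26 [depth=1]
Event 27 (EXEC): [IRQ0] PC=2: IRET -> resume MAIN at PC=3 (depth now 0) [depth=0]
Event 28 (EXEC): [MAIN] PC=3: INC 2 -> ACC=-24 [depth=0]
Event 29 (EXEC): [MAIN] PC=4: INC 5 -> ACC=-19 [depth=0]
Event 30 (EXEC): [MAIN] PC=5: DEC 4 -> ACC=-23 [depth=0]
Event 31 (EXEC): [MAIN] PC=6: HALT [depth=0]
Max depth observed: 2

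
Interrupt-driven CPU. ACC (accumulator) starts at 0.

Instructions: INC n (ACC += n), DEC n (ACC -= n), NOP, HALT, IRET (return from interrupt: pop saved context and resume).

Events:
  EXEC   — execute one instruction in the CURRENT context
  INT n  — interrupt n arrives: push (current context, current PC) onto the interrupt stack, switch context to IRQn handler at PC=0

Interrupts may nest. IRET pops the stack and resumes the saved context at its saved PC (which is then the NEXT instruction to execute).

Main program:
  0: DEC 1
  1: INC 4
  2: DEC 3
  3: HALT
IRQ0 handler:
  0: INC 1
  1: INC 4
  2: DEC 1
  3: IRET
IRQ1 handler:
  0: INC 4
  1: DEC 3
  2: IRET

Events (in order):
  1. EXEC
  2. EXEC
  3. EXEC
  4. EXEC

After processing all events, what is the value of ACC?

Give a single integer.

Answer: 0

Derivation:
Event 1 (EXEC): [MAIN] PC=0: DEC 1 -> ACC=-1
Event 2 (EXEC): [MAIN] PC=1: INC 4 -> ACC=3
Event 3 (EXEC): [MAIN] PC=2: DEC 3 -> ACC=0
Event 4 (EXEC): [MAIN] PC=3: HALT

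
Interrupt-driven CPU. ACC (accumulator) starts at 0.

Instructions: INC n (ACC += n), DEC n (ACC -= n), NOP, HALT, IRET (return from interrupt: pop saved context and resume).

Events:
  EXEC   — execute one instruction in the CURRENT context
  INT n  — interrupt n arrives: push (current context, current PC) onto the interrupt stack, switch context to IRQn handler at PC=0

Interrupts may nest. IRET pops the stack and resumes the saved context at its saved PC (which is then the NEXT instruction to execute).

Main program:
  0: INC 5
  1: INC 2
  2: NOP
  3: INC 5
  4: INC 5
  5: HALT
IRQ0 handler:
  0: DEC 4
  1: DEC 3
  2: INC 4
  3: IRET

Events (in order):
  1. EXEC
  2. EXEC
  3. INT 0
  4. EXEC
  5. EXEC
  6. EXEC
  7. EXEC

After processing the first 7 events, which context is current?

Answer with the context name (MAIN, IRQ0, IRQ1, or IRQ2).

Event 1 (EXEC): [MAIN] PC=0: INC 5 -> ACC=5
Event 2 (EXEC): [MAIN] PC=1: INC 2 -> ACC=7
Event 3 (INT 0): INT 0 arrives: push (MAIN, PC=2), enter IRQ0 at PC=0 (depth now 1)
Event 4 (EXEC): [IRQ0] PC=0: DEC 4 -> ACC=3
Event 5 (EXEC): [IRQ0] PC=1: DEC 3 -> ACC=0
Event 6 (EXEC): [IRQ0] PC=2: INC 4 -> ACC=4
Event 7 (EXEC): [IRQ0] PC=3: IRET -> resume MAIN at PC=2 (depth now 0)

Answer: MAIN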